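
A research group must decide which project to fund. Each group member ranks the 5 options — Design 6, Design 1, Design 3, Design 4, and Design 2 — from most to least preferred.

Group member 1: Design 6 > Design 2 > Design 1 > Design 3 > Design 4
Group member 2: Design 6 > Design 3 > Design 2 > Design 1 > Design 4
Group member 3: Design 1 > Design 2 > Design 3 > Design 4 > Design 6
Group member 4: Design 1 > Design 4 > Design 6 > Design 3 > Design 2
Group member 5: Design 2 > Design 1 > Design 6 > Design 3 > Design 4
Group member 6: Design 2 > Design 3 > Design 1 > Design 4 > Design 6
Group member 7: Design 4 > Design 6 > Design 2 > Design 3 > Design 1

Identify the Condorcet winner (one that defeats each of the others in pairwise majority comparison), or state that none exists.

Head-to-head results (7 voters total):
Design 6 vs Design 1: Design 1 wins 4–3.
Design 6 vs Design 3: Design 6 wins 5–2.
Design 6 vs Design 4: Design 4 wins 4–3.
Design 6 vs Design 2: Design 6 wins 4–3.
Design 1 vs Design 3: Design 1 wins 4–3.
Design 1 vs Design 4: Design 1 wins 6–1.
Design 1 vs Design 2: Design 2 wins 5–2.
Design 3 vs Design 4: Design 3 wins 5–2.
Design 3 vs Design 2: Design 2 wins 5–2.
Design 4 vs Design 2: Design 2 wins 5–2.
No candidate beats all others: Design 6 beats Design 2 beats Design 1 beats Design 6, a majority cycle.

There is no Condorcet winner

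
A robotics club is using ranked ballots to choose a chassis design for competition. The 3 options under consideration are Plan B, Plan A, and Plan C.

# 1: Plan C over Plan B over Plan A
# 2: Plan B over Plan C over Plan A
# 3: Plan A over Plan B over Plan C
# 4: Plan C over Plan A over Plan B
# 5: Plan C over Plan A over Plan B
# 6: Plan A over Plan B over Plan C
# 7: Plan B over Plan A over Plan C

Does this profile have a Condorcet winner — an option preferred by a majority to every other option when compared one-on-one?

No

Head-to-head results (7 voters total):
Plan B vs Plan A: Plan A wins 4–3.
Plan B vs Plan C: Plan B wins 4–3.
Plan A vs Plan C: Plan C wins 4–3.
No candidate beats all others: Plan B beats Plan C beats Plan A beats Plan B, a majority cycle.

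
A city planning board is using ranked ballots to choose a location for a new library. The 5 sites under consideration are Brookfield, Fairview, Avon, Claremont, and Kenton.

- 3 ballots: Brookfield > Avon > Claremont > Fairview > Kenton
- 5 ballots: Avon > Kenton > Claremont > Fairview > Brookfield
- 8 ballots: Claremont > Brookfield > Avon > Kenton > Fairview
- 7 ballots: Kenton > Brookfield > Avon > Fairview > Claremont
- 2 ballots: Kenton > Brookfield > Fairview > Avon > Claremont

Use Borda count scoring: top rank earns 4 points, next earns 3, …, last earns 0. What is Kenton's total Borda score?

59

Borda scores:
  Brookfield: 3·4 + 5·0 + 8·3 + 7·3 + 2·3 = 63
  Fairview: 3·1 + 5·1 + 8·0 + 7·1 + 2·2 = 19
  Avon: 3·3 + 5·4 + 8·2 + 7·2 + 2·1 = 61
  Claremont: 3·2 + 5·2 + 8·4 + 7·0 + 2·0 = 48
  Kenton: 3·0 + 5·3 + 8·1 + 7·4 + 2·4 = 59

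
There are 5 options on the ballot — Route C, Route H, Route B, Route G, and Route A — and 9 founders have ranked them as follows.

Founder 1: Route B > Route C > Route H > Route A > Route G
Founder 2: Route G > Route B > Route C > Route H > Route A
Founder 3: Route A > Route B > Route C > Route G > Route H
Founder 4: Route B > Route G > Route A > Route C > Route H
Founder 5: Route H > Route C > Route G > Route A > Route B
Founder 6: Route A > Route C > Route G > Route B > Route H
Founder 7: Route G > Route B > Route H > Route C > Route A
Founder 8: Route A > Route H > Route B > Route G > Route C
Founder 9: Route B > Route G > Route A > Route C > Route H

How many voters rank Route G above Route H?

6

Ballots ranking Route G above Route H: 6.
Ballots ranking Route H above Route G: 3.
So 6 of 9 voters prefer Route G to Route H.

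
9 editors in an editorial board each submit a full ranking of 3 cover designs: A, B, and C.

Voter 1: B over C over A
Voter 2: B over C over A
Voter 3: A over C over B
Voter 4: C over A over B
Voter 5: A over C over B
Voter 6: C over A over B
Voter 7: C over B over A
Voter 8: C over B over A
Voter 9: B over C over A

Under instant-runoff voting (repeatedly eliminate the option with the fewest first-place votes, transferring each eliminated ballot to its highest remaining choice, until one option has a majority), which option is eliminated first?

A

Round 1: C 4, B 3, A 2. A has the fewest and is eliminated.
Round 2: C 6, B 3. C has a majority.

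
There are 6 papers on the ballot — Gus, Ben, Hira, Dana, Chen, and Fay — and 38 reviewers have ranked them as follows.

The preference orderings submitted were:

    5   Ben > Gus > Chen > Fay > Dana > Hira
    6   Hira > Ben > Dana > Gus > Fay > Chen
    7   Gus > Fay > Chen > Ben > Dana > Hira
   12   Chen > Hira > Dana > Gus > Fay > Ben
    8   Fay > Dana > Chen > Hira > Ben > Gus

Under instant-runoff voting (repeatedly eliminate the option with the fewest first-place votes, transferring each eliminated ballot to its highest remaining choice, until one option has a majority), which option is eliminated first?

Round 1: Chen 12, Fay 8, Gus 7, Hira 6, Ben 5, Dana 0. Dana has the fewest and is eliminated.
Round 2: Chen 12, Fay 8, Gus 7, Hira 6, Ben 5. Ben has the fewest and is eliminated.
Round 3: Gus 12, Chen 12, Fay 8, Hira 6. Hira has the fewest and is eliminated.
Round 4: Gus 18, Chen 12, Fay 8. Fay has the fewest and is eliminated.
Round 5: Chen 20, Gus 18. Chen has a majority.

Dana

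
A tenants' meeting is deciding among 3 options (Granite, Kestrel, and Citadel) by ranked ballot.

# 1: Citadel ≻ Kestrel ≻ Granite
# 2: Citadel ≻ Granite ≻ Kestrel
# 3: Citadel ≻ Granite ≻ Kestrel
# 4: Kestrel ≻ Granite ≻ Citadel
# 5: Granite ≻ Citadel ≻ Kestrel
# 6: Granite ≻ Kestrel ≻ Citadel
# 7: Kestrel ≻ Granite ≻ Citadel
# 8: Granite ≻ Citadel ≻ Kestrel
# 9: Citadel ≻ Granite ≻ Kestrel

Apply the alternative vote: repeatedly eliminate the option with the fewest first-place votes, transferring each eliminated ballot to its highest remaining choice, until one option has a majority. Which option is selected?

Granite

Round 1: Citadel 4, Granite 3, Kestrel 2. Kestrel has the fewest and is eliminated.
Round 2: Granite 5, Citadel 4. Granite has a majority.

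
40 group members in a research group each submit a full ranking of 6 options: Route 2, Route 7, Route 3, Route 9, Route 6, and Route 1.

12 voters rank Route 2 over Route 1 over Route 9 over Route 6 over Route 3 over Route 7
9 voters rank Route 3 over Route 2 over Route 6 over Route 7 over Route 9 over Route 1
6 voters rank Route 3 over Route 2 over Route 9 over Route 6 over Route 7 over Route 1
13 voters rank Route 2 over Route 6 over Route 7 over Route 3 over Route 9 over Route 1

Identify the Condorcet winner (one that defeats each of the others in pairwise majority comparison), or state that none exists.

Route 2

Head-to-head results (40 voters total):
Route 2 vs Route 7: Route 2 wins 40–0.
Route 2 vs Route 3: Route 2 wins 25–15.
Route 2 vs Route 9: Route 2 wins 40–0.
Route 2 vs Route 6: Route 2 wins 40–0.
Route 2 vs Route 1: Route 2 wins 40–0.
Route 7 vs Route 3: Route 3 wins 27–13.
Route 7 vs Route 9: Route 7 wins 22–18.
Route 7 vs Route 6: Route 6 wins 40–0.
Route 7 vs Route 1: Route 7 wins 28–12.
Route 3 vs Route 9: Route 3 wins 28–12.
Route 3 vs Route 6: Route 6 wins 25–15.
Route 3 vs Route 1: Route 3 wins 28–12.
Route 9 vs Route 6: Route 6 wins 22–18.
Route 9 vs Route 1: Route 9 wins 28–12.
Route 6 vs Route 1: Route 6 wins 28–12.
Route 2 beats each rival — Route 7 (40–0), Route 3 (25–15), Route 9 (40–0), Route 6 (40–0), Route 1 (40–0) — so Route 2 is the Condorcet winner.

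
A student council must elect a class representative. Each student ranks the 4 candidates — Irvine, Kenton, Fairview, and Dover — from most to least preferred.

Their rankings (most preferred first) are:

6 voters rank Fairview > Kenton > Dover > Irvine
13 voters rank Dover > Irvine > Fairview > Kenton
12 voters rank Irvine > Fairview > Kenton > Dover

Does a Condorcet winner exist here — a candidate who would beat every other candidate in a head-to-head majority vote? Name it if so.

Head-to-head results (31 voters total):
Irvine vs Kenton: Irvine wins 25–6.
Irvine vs Fairview: Irvine wins 25–6.
Irvine vs Dover: Dover wins 19–12.
Kenton vs Fairview: Fairview wins 31–0.
Kenton vs Dover: Kenton wins 18–13.
Fairview vs Dover: Fairview wins 18–13.
No candidate beats all others: Irvine beats Kenton beats Dover beats Irvine, a majority cycle.

There is no Condorcet winner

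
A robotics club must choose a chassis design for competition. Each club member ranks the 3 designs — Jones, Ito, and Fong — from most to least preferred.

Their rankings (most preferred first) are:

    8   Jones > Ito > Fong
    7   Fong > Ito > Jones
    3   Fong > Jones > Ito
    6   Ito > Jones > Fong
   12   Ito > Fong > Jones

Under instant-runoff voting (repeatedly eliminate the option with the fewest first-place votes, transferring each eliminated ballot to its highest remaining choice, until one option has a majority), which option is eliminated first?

Jones

Round 1: Ito 18, Fong 10, Jones 8. Jones has the fewest and is eliminated.
Round 2: Ito 26, Fong 10. Ito has a majority.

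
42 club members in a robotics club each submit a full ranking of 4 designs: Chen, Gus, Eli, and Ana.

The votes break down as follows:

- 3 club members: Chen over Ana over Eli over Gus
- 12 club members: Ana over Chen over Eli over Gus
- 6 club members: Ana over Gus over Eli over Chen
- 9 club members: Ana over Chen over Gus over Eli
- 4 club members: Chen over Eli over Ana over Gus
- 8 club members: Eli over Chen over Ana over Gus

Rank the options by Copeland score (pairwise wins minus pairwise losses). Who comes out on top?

Pairwise results:
  Chen vs Gus: Chen wins 36–6.
  Chen vs Eli: Chen wins 28–14.
  Chen vs Ana: Ana wins 27–15.
  Gus vs Eli: Eli wins 27–15.
  Gus vs Ana: Ana wins 42–0.
  Eli vs Ana: Ana wins 30–12.
Copeland scores (wins − losses):
  Chen: 2 − 1 = 1
  Gus: 0 − 3 = -3
  Eli: 1 − 2 = -1
  Ana: 3 − 0 = 3
Ana has the best Copeland score.

Ana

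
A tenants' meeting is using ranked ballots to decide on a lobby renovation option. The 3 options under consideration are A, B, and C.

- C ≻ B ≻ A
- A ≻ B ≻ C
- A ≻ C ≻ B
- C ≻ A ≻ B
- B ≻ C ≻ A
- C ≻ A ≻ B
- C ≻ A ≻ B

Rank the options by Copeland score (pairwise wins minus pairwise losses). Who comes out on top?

C

Pairwise results:
  A vs B: A wins 5–2.
  A vs C: C wins 5–2.
  B vs C: C wins 5–2.
Copeland scores (wins − losses):
  A: 1 − 1 = 0
  B: 0 − 2 = -2
  C: 2 − 0 = 2
C has the best Copeland score.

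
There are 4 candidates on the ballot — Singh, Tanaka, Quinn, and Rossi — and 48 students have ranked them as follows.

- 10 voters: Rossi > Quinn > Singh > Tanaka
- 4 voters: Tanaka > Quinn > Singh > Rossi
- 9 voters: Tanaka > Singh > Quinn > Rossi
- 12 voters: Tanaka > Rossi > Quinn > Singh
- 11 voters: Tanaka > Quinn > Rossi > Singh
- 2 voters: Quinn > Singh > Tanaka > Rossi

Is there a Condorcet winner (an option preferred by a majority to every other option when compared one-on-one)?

Head-to-head results (48 voters total):
Singh vs Tanaka: Tanaka wins 36–12.
Singh vs Quinn: Quinn wins 39–9.
Singh vs Rossi: Rossi wins 33–15.
Tanaka vs Quinn: Tanaka wins 36–12.
Tanaka vs Rossi: Tanaka wins 38–10.
Quinn vs Rossi: Quinn wins 26–22.
Tanaka beats each rival — Singh (36–12), Quinn (36–12), Rossi (38–10) — so Tanaka is the Condorcet winner.

Yes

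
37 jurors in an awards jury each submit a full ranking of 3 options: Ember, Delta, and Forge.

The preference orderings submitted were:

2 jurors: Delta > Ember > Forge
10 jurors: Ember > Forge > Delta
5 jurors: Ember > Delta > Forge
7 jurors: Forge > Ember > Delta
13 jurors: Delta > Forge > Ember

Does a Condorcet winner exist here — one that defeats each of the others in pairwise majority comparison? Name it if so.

No Condorcet winner

Head-to-head results (37 voters total):
Ember vs Delta: Ember wins 22–15.
Ember vs Forge: Forge wins 20–17.
Delta vs Forge: Delta wins 20–17.
No candidate beats all others: Ember beats Delta beats Forge beats Ember, a majority cycle.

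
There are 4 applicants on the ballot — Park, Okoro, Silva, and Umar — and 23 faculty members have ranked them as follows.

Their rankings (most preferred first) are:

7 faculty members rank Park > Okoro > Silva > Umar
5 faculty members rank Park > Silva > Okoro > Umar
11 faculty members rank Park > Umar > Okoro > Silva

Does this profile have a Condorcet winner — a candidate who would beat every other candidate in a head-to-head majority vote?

Yes

Head-to-head results (23 voters total):
Park vs Okoro: Park wins 23–0.
Park vs Silva: Park wins 23–0.
Park vs Umar: Park wins 23–0.
Okoro vs Silva: Okoro wins 18–5.
Okoro vs Umar: Okoro wins 12–11.
Silva vs Umar: Silva wins 12–11.
Park beats each rival — Okoro (23–0), Silva (23–0), Umar (23–0) — so Park is the Condorcet winner.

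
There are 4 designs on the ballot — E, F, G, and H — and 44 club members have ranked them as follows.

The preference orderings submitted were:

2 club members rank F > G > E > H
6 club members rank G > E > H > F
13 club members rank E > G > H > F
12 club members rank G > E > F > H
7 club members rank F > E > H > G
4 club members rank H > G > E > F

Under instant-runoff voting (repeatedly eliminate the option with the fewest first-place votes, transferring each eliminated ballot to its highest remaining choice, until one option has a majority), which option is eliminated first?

H

Round 1: G 18, E 13, F 9, H 4. H has the fewest and is eliminated.
Round 2: G 22, E 13, F 9. F has the fewest and is eliminated.
Round 3: G 24, E 20. G has a majority.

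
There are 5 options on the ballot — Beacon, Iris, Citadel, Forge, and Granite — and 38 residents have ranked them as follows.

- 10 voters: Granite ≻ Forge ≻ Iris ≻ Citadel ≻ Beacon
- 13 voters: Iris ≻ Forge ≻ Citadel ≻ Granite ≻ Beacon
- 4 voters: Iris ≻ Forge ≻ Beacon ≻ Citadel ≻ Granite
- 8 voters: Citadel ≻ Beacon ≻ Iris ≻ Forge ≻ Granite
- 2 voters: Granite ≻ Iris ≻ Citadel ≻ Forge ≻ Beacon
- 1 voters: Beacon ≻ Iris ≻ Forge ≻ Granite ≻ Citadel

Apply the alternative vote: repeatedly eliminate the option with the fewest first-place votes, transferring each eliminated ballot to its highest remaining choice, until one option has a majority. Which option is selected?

Iris

Round 1: Iris 17, Granite 12, Citadel 8, Beacon 1, Forge 0. Forge has the fewest and is eliminated.
Round 2: Iris 17, Granite 12, Citadel 8, Beacon 1. Beacon has the fewest and is eliminated.
Round 3: Iris 18, Granite 12, Citadel 8. Citadel has the fewest and is eliminated.
Round 4: Iris 26, Granite 12. Iris has a majority.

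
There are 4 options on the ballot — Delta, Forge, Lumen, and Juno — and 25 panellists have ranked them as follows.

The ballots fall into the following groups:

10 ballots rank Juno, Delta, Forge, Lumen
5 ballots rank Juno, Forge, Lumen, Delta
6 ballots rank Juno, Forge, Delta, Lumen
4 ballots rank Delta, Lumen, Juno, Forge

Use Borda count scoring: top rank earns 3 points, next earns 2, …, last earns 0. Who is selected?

Borda scores:
  Delta: 10·2 + 5·0 + 6·1 + 4·3 = 38
  Forge: 10·1 + 5·2 + 6·2 + 4·0 = 32
  Lumen: 10·0 + 5·1 + 6·0 + 4·2 = 13
  Juno: 10·3 + 5·3 + 6·3 + 4·1 = 67
Juno has the highest total.

Juno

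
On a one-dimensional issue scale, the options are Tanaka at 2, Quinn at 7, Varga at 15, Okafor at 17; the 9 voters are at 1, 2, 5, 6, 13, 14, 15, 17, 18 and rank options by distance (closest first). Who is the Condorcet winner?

Varga

With single-peaked preferences on a line, the Condorcet winner is the candidate closest to the median voter.
The median voter (position 13) is closest to Varga at 15.
Check: Varga vs Quinn — voters closer to Varga: 5 of 9.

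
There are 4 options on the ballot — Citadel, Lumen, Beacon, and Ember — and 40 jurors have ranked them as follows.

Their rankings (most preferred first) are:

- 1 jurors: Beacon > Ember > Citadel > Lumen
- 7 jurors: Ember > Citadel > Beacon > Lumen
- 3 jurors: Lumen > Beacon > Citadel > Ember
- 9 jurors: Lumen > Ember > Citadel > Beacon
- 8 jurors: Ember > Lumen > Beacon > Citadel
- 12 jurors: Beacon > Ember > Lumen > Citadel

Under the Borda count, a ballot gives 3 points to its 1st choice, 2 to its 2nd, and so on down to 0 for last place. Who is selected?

Borda scores:
  Citadel: 1 + 7·2 + 3·1 + 9·1 + 8·0 + 12·0 = 27
  Lumen: 0 + 7·0 + 3·3 + 9·3 + 8·2 + 12·1 = 64
  Beacon: 3 + 7·1 + 3·2 + 9·0 + 8·1 + 12·3 = 60
  Ember: 2 + 7·3 + 3·0 + 9·2 + 8·3 + 12·2 = 89
Ember has the highest total.

Ember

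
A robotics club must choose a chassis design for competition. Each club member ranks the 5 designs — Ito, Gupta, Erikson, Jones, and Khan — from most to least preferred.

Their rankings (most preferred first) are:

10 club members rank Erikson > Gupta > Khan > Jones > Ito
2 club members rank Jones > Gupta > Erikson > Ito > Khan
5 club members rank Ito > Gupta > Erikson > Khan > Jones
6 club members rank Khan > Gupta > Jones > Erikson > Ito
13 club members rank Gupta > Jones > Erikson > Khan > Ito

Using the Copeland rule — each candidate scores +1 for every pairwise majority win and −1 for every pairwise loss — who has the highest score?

Gupta

Pairwise results:
  Ito vs Gupta: Gupta wins 31–5.
  Ito vs Erikson: Erikson wins 31–5.
  Ito vs Jones: Jones wins 31–5.
  Ito vs Khan: Khan wins 29–7.
  Gupta vs Erikson: Gupta wins 26–10.
  Gupta vs Jones: Gupta wins 34–2.
  Gupta vs Khan: Gupta wins 30–6.
  Erikson vs Jones: Jones wins 21–15.
  Erikson vs Khan: Erikson wins 30–6.
  Jones vs Khan: Khan wins 21–15.
Copeland scores (wins − losses):
  Ito: 0 − 4 = -4
  Gupta: 4 − 0 = 4
  Erikson: 2 − 2 = 0
  Jones: 2 − 2 = 0
  Khan: 2 − 2 = 0
Gupta has the best Copeland score.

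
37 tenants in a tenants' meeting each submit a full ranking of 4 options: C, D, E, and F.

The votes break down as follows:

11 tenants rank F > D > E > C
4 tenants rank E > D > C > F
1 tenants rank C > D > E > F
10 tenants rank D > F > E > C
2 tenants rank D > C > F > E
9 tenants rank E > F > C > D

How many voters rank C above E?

3

Ballots ranking C above E: 1+2 = 3.
Ballots ranking E above C: 11+4+10+9 = 34.
So 3 of 37 voters prefer C to E.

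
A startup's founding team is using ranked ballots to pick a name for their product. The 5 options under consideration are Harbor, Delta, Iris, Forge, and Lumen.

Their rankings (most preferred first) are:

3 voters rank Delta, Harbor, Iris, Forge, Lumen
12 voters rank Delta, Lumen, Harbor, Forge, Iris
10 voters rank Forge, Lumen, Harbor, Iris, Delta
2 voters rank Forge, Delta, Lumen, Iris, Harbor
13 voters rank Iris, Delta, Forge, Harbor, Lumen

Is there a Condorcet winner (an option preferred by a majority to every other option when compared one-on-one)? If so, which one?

Head-to-head results (40 voters total):
Harbor vs Delta: Delta wins 30–10.
Harbor vs Iris: Harbor wins 25–15.
Harbor vs Forge: Forge wins 25–15.
Harbor vs Lumen: Lumen wins 24–16.
Delta vs Iris: Iris wins 23–17.
Delta vs Forge: Delta wins 28–12.
Delta vs Lumen: Delta wins 30–10.
Iris vs Forge: Forge wins 24–16.
Iris vs Lumen: Lumen wins 24–16.
Forge vs Lumen: Forge wins 28–12.
No candidate beats all others: Harbor beats Iris beats Delta beats Harbor, a majority cycle.

There is no Condorcet winner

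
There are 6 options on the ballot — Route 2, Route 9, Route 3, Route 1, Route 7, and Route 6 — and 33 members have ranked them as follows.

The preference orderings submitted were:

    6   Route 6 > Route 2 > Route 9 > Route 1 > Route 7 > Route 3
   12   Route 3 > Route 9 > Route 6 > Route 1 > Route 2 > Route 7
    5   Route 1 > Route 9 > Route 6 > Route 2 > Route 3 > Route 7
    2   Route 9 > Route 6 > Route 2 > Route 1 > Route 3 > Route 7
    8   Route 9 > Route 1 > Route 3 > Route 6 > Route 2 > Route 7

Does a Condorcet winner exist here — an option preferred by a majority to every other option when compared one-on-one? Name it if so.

Route 9

Head-to-head results (33 voters total):
Route 2 vs Route 9: Route 9 wins 27–6.
Route 2 vs Route 3: Route 3 wins 20–13.
Route 2 vs Route 1: Route 1 wins 25–8.
Route 2 vs Route 7: Route 2 wins 33–0.
Route 2 vs Route 6: Route 6 wins 33–0.
Route 9 vs Route 3: Route 9 wins 21–12.
Route 9 vs Route 1: Route 9 wins 28–5.
Route 9 vs Route 7: Route 9 wins 33–0.
Route 9 vs Route 6: Route 9 wins 27–6.
Route 3 vs Route 1: Route 1 wins 21–12.
Route 3 vs Route 7: Route 3 wins 27–6.
Route 3 vs Route 6: Route 3 wins 20–13.
Route 1 vs Route 7: Route 1 wins 33–0.
Route 1 vs Route 6: Route 6 wins 20–13.
Route 7 vs Route 6: Route 6 wins 33–0.
Route 9 beats each rival — Route 2 (27–6), Route 3 (21–12), Route 1 (28–5), Route 7 (33–0), Route 6 (27–6) — so Route 9 is the Condorcet winner.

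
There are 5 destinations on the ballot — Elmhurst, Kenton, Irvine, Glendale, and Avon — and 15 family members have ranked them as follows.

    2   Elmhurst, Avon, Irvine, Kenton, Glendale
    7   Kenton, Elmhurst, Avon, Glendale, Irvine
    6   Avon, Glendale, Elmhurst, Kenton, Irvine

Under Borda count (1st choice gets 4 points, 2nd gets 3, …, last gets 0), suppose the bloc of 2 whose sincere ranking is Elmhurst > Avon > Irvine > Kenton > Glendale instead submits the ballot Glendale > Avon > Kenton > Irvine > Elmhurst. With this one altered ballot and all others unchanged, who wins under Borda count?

Borda totals with the altered ballot: Elmhurst 33, Kenton 38, Irvine 2, Glendale 33, Avon 44.
The winner is unchanged: still Avon.

Avon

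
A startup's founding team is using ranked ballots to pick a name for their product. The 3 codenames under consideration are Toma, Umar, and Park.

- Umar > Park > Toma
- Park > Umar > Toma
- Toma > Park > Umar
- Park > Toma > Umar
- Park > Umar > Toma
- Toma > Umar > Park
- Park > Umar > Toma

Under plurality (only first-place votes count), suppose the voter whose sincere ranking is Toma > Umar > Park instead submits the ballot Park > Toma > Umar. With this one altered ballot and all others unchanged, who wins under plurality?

Park

First-place totals with the altered ballot: Toma 1, Umar 1, Park 5.
The winner is unchanged: still Park.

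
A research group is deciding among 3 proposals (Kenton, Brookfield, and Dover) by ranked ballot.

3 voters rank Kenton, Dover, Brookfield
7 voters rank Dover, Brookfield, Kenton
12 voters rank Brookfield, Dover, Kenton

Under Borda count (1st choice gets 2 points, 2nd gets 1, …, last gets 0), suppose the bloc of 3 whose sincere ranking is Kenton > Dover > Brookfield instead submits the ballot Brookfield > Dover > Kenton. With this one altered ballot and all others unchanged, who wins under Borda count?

Brookfield

Borda totals with the altered ballot: Kenton 0, Brookfield 37, Dover 29.
The winner is unchanged: still Brookfield.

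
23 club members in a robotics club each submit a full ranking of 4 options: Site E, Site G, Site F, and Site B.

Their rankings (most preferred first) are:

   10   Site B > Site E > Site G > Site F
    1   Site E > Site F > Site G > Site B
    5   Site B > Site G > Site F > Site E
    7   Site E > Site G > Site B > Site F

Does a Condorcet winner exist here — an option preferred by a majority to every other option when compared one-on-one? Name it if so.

Site B

Head-to-head results (23 voters total):
Site E vs Site G: Site E wins 18–5.
Site E vs Site F: Site E wins 18–5.
Site E vs Site B: Site B wins 15–8.
Site G vs Site F: Site G wins 22–1.
Site G vs Site B: Site B wins 15–8.
Site F vs Site B: Site B wins 22–1.
Site B beats each rival — Site E (15–8), Site G (15–8), Site F (22–1) — so Site B is the Condorcet winner.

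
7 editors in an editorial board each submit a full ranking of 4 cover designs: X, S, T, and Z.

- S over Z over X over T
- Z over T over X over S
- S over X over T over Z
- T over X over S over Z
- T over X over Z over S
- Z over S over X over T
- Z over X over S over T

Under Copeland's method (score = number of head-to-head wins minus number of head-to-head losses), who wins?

Pairwise results:
  X vs S: X wins 4–3.
  X vs T: X wins 4–3.
  X vs Z: Z wins 4–3.
  S vs T: S wins 4–3.
  S vs Z: Z wins 4–3.
  T vs Z: Z wins 4–3.
Copeland scores (wins − losses):
  X: 2 − 1 = 1
  S: 1 − 2 = -1
  T: 0 − 3 = -3
  Z: 3 − 0 = 3
Z has the best Copeland score.

Z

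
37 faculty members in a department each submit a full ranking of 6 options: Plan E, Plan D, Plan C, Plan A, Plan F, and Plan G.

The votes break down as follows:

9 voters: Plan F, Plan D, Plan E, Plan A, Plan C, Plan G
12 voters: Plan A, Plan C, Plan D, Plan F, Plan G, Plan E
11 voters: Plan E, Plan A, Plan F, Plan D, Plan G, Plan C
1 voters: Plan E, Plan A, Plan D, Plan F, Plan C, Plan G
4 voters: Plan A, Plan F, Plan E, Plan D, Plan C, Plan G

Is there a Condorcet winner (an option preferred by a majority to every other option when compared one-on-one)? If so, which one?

Head-to-head results (37 voters total):
Plan E vs Plan D: Plan D wins 21–16.
Plan E vs Plan C: Plan E wins 25–12.
Plan E vs Plan A: Plan E wins 21–16.
Plan E vs Plan F: Plan F wins 25–12.
Plan E vs Plan G: Plan E wins 25–12.
Plan D vs Plan C: Plan D wins 25–12.
Plan D vs Plan A: Plan A wins 28–9.
Plan D vs Plan F: Plan F wins 24–13.
Plan D vs Plan G: Plan D wins 37–0.
Plan C vs Plan A: Plan A wins 37–0.
Plan C vs Plan F: Plan F wins 25–12.
Plan C vs Plan G: Plan C wins 26–11.
Plan A vs Plan F: Plan A wins 28–9.
Plan A vs Plan G: Plan A wins 37–0.
Plan F vs Plan G: Plan F wins 37–0.
No candidate beats all others: Plan E beats Plan A beats Plan D beats Plan E, a majority cycle.

No Condorcet winner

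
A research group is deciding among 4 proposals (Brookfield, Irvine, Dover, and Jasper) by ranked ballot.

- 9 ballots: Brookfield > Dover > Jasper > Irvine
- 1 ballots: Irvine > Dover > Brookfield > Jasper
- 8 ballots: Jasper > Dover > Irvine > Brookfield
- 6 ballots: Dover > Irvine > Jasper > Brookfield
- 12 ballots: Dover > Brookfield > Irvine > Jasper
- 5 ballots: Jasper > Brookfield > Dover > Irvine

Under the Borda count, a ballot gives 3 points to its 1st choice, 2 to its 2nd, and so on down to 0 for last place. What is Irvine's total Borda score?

Borda scores:
  Brookfield: 9·3 + 1 + 8·0 + 6·0 + 12·2 + 5·2 = 62
  Irvine: 9·0 + 3 + 8·1 + 6·2 + 12·1 + 5·0 = 35
  Dover: 9·2 + 2 + 8·2 + 6·3 + 12·3 + 5·1 = 95
  Jasper: 9·1 + 0 + 8·3 + 6·1 + 12·0 + 5·3 = 54

35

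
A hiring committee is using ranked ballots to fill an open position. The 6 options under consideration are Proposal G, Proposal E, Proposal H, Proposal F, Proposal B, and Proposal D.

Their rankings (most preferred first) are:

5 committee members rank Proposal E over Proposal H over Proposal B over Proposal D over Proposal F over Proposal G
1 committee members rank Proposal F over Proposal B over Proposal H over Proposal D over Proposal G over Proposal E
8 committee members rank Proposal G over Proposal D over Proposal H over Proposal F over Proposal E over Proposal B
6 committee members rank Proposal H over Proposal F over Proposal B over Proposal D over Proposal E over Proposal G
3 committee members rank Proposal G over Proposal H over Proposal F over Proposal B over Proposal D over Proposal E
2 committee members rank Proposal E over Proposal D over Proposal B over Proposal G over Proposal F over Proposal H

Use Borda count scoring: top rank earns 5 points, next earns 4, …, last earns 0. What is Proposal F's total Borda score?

61

Borda scores:
  Proposal G: 5·0 + 1 + 8·5 + 6·0 + 3·5 + 2·2 = 60
  Proposal E: 5·5 + 0 + 8·1 + 6·1 + 3·0 + 2·5 = 49
  Proposal H: 5·4 + 3 + 8·3 + 6·5 + 3·4 + 2·0 = 89
  Proposal F: 5·1 + 5 + 8·2 + 6·4 + 3·3 + 2·1 = 61
  Proposal B: 5·3 + 4 + 8·0 + 6·3 + 3·2 + 2·3 = 49
  Proposal D: 5·2 + 2 + 8·4 + 6·2 + 3·1 + 2·4 = 67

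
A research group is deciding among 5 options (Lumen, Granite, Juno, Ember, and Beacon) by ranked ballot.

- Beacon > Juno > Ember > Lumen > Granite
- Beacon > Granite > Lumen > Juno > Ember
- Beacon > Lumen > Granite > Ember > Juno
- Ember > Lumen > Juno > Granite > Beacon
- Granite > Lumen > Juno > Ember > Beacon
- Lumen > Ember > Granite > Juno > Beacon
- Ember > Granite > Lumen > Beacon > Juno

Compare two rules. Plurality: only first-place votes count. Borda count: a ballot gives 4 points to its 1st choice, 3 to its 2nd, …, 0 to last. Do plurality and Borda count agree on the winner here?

Plurality first-place counts: Lumen 1, Granite 1, Juno 0, Ember 2, Beacon 3 → Beacon.
Borda totals: Lumen 18, Granite 15, Juno 9, Ember 15, Beacon 13 → Lumen.
The two rules disagree: plurality picks Beacon, Borda picks Lumen.

No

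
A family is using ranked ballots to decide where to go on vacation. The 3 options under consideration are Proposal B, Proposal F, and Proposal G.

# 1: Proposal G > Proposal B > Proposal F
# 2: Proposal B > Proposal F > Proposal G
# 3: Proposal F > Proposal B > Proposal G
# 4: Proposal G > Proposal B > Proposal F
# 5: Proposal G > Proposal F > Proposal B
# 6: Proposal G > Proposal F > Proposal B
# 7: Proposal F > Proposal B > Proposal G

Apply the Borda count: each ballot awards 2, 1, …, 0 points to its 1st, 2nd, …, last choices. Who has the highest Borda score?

Borda scores:
  Proposal B: 1 + 2 + 1 + 1 + 0 + 0 + 1 = 6
  Proposal F: 0 + 1 + 2 + 0 + 1 + 1 + 2 = 7
  Proposal G: 2 + 0 + 0 + 2 + 2 + 2 + 0 = 8
Proposal G has the highest total.

Proposal G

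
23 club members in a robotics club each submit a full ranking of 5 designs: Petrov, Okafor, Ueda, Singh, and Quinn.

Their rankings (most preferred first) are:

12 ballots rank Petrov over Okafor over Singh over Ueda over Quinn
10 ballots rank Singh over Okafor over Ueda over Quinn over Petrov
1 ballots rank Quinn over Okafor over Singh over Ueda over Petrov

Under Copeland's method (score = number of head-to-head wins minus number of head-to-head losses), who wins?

Petrov

Pairwise results:
  Petrov vs Okafor: Petrov wins 12–11.
  Petrov vs Ueda: Petrov wins 12–11.
  Petrov vs Singh: Petrov wins 12–11.
  Petrov vs Quinn: Petrov wins 12–11.
  Okafor vs Ueda: Okafor wins 23–0.
  Okafor vs Singh: Okafor wins 13–10.
  Okafor vs Quinn: Okafor wins 22–1.
  Ueda vs Singh: Singh wins 23–0.
  Ueda vs Quinn: Ueda wins 22–1.
  Singh vs Quinn: Singh wins 22–1.
Copeland scores (wins − losses):
  Petrov: 4 − 0 = 4
  Okafor: 3 − 1 = 2
  Ueda: 1 − 3 = -2
  Singh: 2 − 2 = 0
  Quinn: 0 − 4 = -4
Petrov has the best Copeland score.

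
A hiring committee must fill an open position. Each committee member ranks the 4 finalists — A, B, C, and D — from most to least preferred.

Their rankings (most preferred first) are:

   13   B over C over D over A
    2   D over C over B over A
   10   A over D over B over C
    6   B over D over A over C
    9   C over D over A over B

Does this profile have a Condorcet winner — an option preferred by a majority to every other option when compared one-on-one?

Head-to-head results (40 voters total):
A vs B: B wins 21–19.
A vs C: C wins 24–16.
A vs D: D wins 30–10.
B vs C: B wins 29–11.
B vs D: D wins 21–19.
C vs D: C wins 22–18.
No candidate beats all others: B beats C beats D beats B, a majority cycle.

No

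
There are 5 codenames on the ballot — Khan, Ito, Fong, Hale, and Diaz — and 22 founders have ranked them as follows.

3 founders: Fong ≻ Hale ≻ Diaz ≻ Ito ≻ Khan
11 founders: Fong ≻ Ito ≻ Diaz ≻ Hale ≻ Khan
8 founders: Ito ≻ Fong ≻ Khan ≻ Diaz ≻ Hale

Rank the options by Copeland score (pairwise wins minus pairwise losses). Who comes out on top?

Pairwise results:
  Khan vs Ito: Ito wins 22–0.
  Khan vs Fong: Fong wins 22–0.
  Khan vs Hale: Hale wins 14–8.
  Khan vs Diaz: Diaz wins 14–8.
  Ito vs Fong: Fong wins 14–8.
  Ito vs Hale: Ito wins 19–3.
  Ito vs Diaz: Ito wins 19–3.
  Fong vs Hale: Fong wins 22–0.
  Fong vs Diaz: Fong wins 22–0.
  Hale vs Diaz: Diaz wins 19–3.
Copeland scores (wins − losses):
  Khan: 0 − 4 = -4
  Ito: 3 − 1 = 2
  Fong: 4 − 0 = 4
  Hale: 1 − 3 = -2
  Diaz: 2 − 2 = 0
Fong has the best Copeland score.

Fong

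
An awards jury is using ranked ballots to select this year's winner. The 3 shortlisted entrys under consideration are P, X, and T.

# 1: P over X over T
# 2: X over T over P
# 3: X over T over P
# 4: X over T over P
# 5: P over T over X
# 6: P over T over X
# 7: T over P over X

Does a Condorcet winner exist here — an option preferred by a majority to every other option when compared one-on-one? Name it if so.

Head-to-head results (7 voters total):
P vs X: P wins 4–3.
P vs T: T wins 4–3.
X vs T: X wins 4–3.
No candidate beats all others: P beats X beats T beats P, a majority cycle.

None — there is no Condorcet winner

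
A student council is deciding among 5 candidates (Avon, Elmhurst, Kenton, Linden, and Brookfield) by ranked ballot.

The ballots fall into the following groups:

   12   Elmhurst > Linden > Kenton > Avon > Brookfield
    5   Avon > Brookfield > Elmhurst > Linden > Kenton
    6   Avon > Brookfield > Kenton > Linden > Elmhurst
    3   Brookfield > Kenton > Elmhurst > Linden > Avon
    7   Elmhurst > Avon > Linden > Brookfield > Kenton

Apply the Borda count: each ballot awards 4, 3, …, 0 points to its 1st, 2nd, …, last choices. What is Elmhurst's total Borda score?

Borda scores:
  Avon: 12·1 + 5·4 + 6·4 + 3·0 + 7·3 = 77
  Elmhurst: 12·4 + 5·2 + 6·0 + 3·2 + 7·4 = 92
  Kenton: 12·2 + 5·0 + 6·2 + 3·3 + 7·0 = 45
  Linden: 12·3 + 5·1 + 6·1 + 3·1 + 7·2 = 64
  Brookfield: 12·0 + 5·3 + 6·3 + 3·4 + 7·1 = 52

92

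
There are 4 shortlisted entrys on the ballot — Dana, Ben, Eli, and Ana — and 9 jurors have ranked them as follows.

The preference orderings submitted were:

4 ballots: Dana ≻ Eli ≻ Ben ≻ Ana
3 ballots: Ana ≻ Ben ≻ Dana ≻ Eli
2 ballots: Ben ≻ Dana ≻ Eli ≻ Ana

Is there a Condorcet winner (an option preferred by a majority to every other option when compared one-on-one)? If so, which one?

Ben

Head-to-head results (9 voters total):
Dana vs Ben: Ben wins 5–4.
Dana vs Eli: Dana wins 9–0.
Dana vs Ana: Dana wins 6–3.
Ben vs Eli: Ben wins 5–4.
Ben vs Ana: Ben wins 6–3.
Eli vs Ana: Eli wins 6–3.
Ben beats each rival — Dana (5–4), Eli (5–4), Ana (6–3) — so Ben is the Condorcet winner.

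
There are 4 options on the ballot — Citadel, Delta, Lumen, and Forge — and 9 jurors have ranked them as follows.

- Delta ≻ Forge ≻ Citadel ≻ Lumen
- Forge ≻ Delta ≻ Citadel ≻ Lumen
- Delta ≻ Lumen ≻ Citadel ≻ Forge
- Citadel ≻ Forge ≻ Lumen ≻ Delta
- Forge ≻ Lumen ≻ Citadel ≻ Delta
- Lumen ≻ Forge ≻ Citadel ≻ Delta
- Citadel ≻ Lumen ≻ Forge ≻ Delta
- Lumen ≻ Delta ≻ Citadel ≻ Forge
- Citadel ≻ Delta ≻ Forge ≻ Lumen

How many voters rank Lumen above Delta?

5

Ballots ranking Lumen above Delta: 5.
Ballots ranking Delta above Lumen: 4.
So 5 of 9 voters prefer Lumen to Delta.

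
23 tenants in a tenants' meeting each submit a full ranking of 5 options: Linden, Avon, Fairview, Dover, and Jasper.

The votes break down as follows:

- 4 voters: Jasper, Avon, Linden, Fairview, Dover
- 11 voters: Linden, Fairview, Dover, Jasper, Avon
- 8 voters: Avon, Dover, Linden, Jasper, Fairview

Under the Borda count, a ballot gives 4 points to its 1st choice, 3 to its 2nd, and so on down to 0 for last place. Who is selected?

Borda scores:
  Linden: 4·2 + 11·4 + 8·2 = 68
  Avon: 4·3 + 11·0 + 8·4 = 44
  Fairview: 4·1 + 11·3 + 8·0 = 37
  Dover: 4·0 + 11·2 + 8·3 = 46
  Jasper: 4·4 + 11·1 + 8·1 = 35
Linden has the highest total.

Linden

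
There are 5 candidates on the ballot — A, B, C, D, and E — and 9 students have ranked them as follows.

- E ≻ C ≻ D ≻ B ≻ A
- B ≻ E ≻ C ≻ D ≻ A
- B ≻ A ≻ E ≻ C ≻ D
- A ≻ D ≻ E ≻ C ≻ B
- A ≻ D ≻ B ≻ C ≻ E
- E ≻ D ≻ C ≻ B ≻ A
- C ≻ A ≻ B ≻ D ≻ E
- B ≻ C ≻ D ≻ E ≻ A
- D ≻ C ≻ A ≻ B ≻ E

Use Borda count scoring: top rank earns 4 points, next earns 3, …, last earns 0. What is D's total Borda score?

19

Borda scores:
  A: 0 + 0 + 3 + 4 + 4 + 0 + 3 + 0 + 2 = 16
  B: 1 + 4 + 4 + 0 + 2 + 1 + 2 + 4 + 1 = 19
  C: 3 + 2 + 1 + 1 + 1 + 2 + 4 + 3 + 3 = 20
  D: 2 + 1 + 0 + 3 + 3 + 3 + 1 + 2 + 4 = 19
  E: 4 + 3 + 2 + 2 + 0 + 4 + 0 + 1 + 0 = 16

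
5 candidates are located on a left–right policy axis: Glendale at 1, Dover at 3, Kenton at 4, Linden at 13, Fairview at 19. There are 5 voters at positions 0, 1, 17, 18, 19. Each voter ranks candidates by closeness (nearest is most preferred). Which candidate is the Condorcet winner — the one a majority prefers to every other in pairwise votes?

Fairview

With single-peaked preferences on a line, the Condorcet winner is the candidate closest to the median voter.
The median voter (position 17) is closest to Fairview at 19.
Check: Fairview vs Dover — voters closer to Fairview: 3 of 5.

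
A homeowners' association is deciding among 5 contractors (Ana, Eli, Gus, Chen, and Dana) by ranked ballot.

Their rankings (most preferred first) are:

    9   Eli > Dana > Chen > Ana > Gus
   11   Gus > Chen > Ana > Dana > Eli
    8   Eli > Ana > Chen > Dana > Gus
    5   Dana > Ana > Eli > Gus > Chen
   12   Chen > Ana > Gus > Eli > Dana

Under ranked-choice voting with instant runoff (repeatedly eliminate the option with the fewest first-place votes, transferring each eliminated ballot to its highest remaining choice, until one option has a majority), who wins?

Chen

Round 1: Eli 17, Chen 12, Gus 11, Dana 5, Ana 0. Ana has the fewest and is eliminated.
Round 2: Eli 17, Chen 12, Gus 11, Dana 5. Dana has the fewest and is eliminated.
Round 3: Eli 22, Chen 12, Gus 11. Gus has the fewest and is eliminated.
Round 4: Chen 23, Eli 22. Chen has a majority.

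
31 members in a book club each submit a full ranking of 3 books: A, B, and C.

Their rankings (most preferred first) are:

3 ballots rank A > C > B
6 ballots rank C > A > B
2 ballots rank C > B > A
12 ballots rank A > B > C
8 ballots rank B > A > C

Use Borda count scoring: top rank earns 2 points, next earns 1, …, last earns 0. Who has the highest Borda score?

Borda scores:
  A: 3·2 + 6·1 + 2·0 + 12·2 + 8·1 = 44
  B: 3·0 + 6·0 + 2·1 + 12·1 + 8·2 = 30
  C: 3·1 + 6·2 + 2·2 + 12·0 + 8·0 = 19
A has the highest total.

A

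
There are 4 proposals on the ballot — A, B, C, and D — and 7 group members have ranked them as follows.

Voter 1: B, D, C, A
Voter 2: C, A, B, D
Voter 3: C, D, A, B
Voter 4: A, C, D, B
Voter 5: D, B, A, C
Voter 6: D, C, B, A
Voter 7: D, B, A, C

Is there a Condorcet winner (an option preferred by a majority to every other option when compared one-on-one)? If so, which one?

Head-to-head results (7 voters total):
A vs B: B wins 4–3.
A vs C: C wins 4–3.
A vs D: D wins 5–2.
B vs C: C wins 4–3.
B vs D: D wins 5–2.
C vs D: D wins 4–3.
D beats each rival — A (5–2), B (5–2), C (4–3) — so D is the Condorcet winner.

D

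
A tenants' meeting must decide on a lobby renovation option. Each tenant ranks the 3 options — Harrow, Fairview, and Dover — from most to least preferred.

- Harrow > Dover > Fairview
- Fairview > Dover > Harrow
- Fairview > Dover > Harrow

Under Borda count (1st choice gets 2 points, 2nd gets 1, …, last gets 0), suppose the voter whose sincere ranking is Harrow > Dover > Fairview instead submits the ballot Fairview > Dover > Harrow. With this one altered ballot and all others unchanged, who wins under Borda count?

Borda totals with the altered ballot: Harrow 0, Fairview 6, Dover 3.
The winner is unchanged: still Fairview.

Fairview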